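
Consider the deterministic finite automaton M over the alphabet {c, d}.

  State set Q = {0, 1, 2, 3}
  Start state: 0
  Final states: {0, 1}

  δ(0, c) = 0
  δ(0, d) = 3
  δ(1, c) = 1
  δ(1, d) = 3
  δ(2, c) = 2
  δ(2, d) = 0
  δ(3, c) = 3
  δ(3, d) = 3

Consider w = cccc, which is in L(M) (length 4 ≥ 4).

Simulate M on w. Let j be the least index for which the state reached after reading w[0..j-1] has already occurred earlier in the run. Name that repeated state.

State sequence: 0 -c-> 0 -c-> 0 -c-> 0 -c-> 0
First repeat at step 1: 0 was already visited.

The earliest repeat is at step j = 1: M is in 0, which it already visited at step i = 0.
Since M has 4 states, any run of length ≥ 4 visits 4+1 states, so by pigeonhole some state repeats within the first 4 steps — that repeat gives the pumpable loop.

0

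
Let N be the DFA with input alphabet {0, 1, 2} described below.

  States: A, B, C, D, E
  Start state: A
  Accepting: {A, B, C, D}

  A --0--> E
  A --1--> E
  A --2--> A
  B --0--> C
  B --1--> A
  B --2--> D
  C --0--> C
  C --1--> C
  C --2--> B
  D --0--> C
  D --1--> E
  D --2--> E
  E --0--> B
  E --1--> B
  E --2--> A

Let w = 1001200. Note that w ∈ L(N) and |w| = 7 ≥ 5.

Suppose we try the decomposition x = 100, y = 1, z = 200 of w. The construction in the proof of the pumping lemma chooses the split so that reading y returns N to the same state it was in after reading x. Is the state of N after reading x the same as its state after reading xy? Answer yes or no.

State sequence: A -1-> E -0-> B -0-> C -1-> C

After x (step 3): C. After xy (step 4): C.
They match, so y = 1 drives N around a cycle from C back to itself; pumping y any number of times keeps N in C before reading z, and xyⁱz ∈ L(N) for every i ≥ 0.

yes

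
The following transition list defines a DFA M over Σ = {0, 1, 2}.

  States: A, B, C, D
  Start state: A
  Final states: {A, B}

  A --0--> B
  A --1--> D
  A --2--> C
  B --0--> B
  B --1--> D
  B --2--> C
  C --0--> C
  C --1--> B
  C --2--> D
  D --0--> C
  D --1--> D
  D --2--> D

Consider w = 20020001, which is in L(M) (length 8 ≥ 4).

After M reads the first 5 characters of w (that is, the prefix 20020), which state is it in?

C

State sequence: A -2-> C -0-> C -0-> C -2-> D -0-> C

After reading 5 characters, M is in state C.
(This kind of state-tracing is the core of the pumping-lemma construction: with 4 states, pigeonhole forces a repeat within the first 4 steps.)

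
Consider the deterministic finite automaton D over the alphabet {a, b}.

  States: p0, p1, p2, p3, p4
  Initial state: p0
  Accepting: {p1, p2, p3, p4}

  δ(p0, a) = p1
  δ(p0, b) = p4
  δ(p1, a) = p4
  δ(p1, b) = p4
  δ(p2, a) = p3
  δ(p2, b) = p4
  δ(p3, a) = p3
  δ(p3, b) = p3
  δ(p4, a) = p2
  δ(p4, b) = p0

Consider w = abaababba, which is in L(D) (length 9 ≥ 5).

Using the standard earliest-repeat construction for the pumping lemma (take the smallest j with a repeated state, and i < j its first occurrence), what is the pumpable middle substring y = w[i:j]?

b

Run of D on w = a b a a b a b b a:
  step 0: p0  (start)
  step 1: p1  (read a: p0→p1)
  step 2: p4  (read b: p1→p4)
  step 3: p2  (read a: p4→p2)
  step 4: p3  (read a: p2→p3)
  step 5: p3  (read b: p3→p3)   ← first repeat (p3 seen earlier)
  step 6: p3  (read a: p3→p3)
  step 7: p3  (read b: p3→p3)
  step 8: p3  (read b: p3→p3)
  step 9: p3  (read a: p3→p3)

So i = 4, j = 5, giving x = w[0:4] = abaa, y = w[4:5] = b, z = w[5:9] = abba.
Check: |xy| = 5 ≤ 5 and |y| = 1 ≥ 1. Reading y takes D from p3 back to p3, so every xyⁱz is accepted.
Pumping length from the standard proof: p = 5 (the number of states). The repeated state found above gives |xy| = j ≤ 5 and |y| = j − i ≥ 1.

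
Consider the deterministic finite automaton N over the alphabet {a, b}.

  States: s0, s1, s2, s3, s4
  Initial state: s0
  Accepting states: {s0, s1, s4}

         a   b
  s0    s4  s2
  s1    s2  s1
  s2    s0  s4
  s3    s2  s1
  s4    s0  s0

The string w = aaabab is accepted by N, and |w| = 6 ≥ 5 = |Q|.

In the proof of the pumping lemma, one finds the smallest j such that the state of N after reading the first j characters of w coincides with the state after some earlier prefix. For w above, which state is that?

s0

Run of N on w = a a a b a b:
  step 0: s0  (start)
  step 1: s4  (read a: s0→s4)
  step 2: s0  (read a: s4→s0)   ← first repeat (s0 seen earlier)
  step 3: s4  (read a: s0→s4)
  step 4: s0  (read b: s4→s0)
  step 5: s4  (read a: s0→s4)
  step 6: s0  (read b: s4→s0)

The earliest repeat is at step j = 2: N is in s0, which it already visited at step i = 0.
With |Q| = 5, pigeonhole forces a state repeat no later than step 5; the substring read between the first and second visits to that state can be pumped.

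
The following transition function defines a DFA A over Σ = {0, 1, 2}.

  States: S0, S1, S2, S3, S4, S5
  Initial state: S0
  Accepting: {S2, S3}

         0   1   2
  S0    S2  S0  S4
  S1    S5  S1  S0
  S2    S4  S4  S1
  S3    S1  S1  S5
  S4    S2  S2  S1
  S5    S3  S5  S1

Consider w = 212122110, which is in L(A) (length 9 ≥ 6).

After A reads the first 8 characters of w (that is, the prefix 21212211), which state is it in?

S4

State sequence: S0 -2-> S4 -1-> S2 -2-> S1 -1-> S1 -2-> S0 -2-> S4 -1-> S2 -1-> S4

After reading 8 characters, A is in state S4.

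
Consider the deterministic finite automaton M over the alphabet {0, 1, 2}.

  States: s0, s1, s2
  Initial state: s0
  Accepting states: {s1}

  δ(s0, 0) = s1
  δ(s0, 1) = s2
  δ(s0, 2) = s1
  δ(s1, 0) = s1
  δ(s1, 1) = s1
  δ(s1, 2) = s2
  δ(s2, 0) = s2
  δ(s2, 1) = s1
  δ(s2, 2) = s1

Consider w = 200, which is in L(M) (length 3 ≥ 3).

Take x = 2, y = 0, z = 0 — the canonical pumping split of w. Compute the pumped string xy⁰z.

xy⁰z = xz = 2·0 = 20.
Reading y = 0 takes M from s1 back to s1, so after x the machine is still in s1, and z then leads to the accepting state s1. Hence 20 ∈ L(M).

20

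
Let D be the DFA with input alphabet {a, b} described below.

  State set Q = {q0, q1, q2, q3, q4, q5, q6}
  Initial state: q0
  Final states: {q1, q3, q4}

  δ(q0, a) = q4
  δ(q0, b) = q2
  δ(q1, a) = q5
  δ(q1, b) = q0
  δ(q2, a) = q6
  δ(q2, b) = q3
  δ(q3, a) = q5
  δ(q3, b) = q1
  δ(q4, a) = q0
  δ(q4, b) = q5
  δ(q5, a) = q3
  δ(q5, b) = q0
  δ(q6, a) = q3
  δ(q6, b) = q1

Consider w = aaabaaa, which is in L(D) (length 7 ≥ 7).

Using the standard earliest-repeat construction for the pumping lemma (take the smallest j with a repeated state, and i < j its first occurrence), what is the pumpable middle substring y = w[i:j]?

State sequence: q0 -a-> q4 -a-> q0 -a-> q4 -b-> q5 -a-> q3 -a-> q5 -a-> q3
First repeat at step 2: q0 was already visited.

So i = 0, j = 2, giving x = w[0:0] = ε, y = w[0:2] = aa, z = w[2:7] = abaaa.
Check: |xy| = 2 ≤ 7 and |y| = 2 ≥ 1. Reading y takes D from q0 back to q0, so every xyⁱz is accepted.

aa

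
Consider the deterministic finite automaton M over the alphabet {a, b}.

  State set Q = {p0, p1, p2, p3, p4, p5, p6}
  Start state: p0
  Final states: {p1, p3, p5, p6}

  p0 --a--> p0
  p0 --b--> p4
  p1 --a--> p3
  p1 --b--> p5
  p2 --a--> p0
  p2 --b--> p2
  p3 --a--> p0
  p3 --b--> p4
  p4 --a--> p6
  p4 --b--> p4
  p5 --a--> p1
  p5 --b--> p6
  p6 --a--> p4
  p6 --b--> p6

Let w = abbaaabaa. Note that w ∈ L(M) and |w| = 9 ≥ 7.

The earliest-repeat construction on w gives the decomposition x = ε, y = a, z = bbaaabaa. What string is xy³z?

aaabbaaabaa

xy^3z = ε·a·a·a·bbaaabaa = aaabbaaabaa.
Reading y = a takes M from p0 back to p0, so after x·y·y·y the machine is still in p0, and z then leads to the accepting state p6. Hence aaabbaaabaa ∈ L(M).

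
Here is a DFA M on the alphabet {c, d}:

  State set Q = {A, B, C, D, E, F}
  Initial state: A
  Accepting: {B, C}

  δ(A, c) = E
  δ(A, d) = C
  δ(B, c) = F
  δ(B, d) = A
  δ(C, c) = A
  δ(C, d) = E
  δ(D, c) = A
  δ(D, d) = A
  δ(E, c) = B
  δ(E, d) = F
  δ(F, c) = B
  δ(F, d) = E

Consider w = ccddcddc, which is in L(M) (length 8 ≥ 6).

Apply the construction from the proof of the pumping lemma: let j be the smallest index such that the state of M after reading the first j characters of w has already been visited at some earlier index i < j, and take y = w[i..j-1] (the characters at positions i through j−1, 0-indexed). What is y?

State sequence: A -c-> E -c-> B -d-> A -d-> C -c-> A -d-> C -d-> E -c-> B
First repeat at step 3: A was already visited.

So i = 0, j = 3, giving x = w[0:0] = ε, y = w[0:3] = ccd, z = w[3:8] = dcddc.
Check: |xy| = 3 ≤ 6 and |y| = 3 ≥ 1. Reading y takes M from A back to A, so every xyⁱz is accepted.
Since M has 6 states, any run of length ≥ 6 visits 6+1 states, so by pigeonhole some state repeats within the first 6 steps — that repeat gives the pumpable loop.

ccd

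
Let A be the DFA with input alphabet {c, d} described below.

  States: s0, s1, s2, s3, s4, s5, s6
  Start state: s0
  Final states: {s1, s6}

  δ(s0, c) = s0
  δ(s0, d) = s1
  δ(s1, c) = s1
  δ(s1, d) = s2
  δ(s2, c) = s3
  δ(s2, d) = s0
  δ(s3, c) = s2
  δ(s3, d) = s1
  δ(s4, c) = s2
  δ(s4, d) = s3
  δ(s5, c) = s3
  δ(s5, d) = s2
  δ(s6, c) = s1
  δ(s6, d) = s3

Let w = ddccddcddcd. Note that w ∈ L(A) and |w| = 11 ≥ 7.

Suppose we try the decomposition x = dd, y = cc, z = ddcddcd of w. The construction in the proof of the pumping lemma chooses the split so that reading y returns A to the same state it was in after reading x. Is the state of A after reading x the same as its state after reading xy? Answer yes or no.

Run of A on the first 4 characters of w = d d c c:
  step 0: s0  (start)
  step 1: s1  (read d: s0→s1)
  step 2: s2  (read d: s1→s2)
  step 3: s3  (read c: s2→s3)
  step 4: s2  (read c: s3→s2)

After x (step 2): s2. After xy (step 4): s2.
They match, so y = cc drives A around a cycle from s2 back to itself; pumping y any number of times keeps A in s2 before reading z, and xyⁱz ∈ L(A) for every i ≥ 0.

yes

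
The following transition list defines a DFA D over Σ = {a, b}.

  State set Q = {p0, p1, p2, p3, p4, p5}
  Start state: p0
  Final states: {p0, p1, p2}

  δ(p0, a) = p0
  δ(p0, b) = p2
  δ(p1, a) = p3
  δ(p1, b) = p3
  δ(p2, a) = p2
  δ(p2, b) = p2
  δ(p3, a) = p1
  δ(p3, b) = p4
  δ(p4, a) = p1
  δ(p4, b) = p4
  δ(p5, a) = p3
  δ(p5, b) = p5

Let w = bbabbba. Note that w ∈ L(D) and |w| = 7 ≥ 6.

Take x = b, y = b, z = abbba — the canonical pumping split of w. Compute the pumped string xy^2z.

bbbabbba

xy^2z = b·b·b·abbba = bbbabbba.
Reading y = b takes D from p2 back to p2, so after x·y·y the machine is still in p2, and z then leads to the accepting state p2. Hence bbbabbba ∈ L(D).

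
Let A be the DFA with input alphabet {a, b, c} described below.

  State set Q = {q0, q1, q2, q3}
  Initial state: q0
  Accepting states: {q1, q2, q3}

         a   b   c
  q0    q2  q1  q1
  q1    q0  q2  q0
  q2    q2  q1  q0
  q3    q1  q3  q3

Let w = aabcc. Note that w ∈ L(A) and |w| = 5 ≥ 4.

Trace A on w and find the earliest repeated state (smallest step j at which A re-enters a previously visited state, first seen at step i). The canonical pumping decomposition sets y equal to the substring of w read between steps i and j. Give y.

State sequence: q0 -a-> q2 -a-> q2 -b-> q1 -c-> q0 -c-> q1
First repeat at step 2: q2 was already visited.

So i = 1, j = 2, giving x = w[0:1] = a, y = w[1:2] = a, z = w[2:5] = bcc.
Check: |xy| = 2 ≤ 4 and |y| = 1 ≥ 1. Reading y takes A from q2 back to q2, so every xyⁱz is accepted.
Since A has 4 states, any run of length ≥ 4 visits 4+1 states, so by pigeonhole some state repeats within the first 4 steps — that repeat gives the pumpable loop.

a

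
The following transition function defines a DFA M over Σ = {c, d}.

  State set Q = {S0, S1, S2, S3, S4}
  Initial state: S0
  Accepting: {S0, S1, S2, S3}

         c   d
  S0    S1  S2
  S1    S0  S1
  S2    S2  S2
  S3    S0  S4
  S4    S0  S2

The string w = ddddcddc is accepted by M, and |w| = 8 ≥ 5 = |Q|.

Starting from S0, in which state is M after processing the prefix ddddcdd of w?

State sequence: S0 -d-> S2 -d-> S2 -d-> S2 -d-> S2 -c-> S2 -d-> S2 -d-> S2

After reading 7 characters, M is in state S2.

S2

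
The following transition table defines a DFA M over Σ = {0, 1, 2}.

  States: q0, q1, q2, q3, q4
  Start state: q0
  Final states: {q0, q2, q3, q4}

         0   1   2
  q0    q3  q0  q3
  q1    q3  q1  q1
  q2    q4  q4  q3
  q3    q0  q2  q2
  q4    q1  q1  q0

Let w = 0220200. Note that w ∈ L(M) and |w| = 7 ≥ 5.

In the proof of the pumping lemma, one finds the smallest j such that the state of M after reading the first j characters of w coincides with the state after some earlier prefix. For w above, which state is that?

State sequence: q0 -0-> q3 -2-> q2 -2-> q3 -0-> q0 -2-> q3 -0-> q0 -0-> q3
First repeat at step 3: q3 was already visited.

The earliest repeat is at step j = 3: M is in q3, which it already visited at step i = 1.
The DFA has 5 states, so the proof of the pumping lemma guarantees a repeated state among the first 5+1 visited; the segment between the two visits is the pumpable y.

q3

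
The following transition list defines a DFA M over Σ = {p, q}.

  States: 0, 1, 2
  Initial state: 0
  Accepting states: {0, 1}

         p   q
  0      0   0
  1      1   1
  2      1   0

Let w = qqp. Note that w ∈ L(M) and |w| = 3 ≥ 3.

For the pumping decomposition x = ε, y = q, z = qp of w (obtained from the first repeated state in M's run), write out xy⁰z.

qp

xy⁰z = xz = ε·qp = qp.
Reading y = q takes M from 0 back to 0, so after x the machine is still in 0, and z then leads to the accepting state 0. Hence qp ∈ L(M).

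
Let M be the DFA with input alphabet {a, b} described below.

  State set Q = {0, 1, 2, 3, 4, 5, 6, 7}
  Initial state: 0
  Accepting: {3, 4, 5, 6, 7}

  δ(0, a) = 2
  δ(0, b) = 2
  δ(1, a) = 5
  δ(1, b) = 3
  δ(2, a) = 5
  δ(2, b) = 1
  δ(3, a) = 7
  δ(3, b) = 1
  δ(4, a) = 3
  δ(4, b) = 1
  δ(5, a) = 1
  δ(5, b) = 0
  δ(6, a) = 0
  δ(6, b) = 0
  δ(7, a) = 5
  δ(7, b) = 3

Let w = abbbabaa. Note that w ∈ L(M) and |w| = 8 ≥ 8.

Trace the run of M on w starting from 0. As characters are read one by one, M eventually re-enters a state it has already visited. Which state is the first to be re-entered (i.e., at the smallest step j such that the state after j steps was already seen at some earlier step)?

1

Run of M on w = a b b b a b a a:
  step 0: 0  (start)
  step 1: 2  (read a: 0→2)
  step 2: 1  (read b: 2→1)
  step 3: 3  (read b: 1→3)
  step 4: 1  (read b: 3→1)   ← first repeat (1 seen earlier)
  step 5: 5  (read a: 1→5)
  step 6: 0  (read b: 5→0)
  step 7: 2  (read a: 0→2)
  step 8: 5  (read a: 2→5)

The earliest repeat is at step j = 4: M is in 1, which it already visited at step i = 2.
Pumping length from the standard proof: p = 8 (the number of states). The repeated state found above gives |xy| = j ≤ 8 and |y| = j − i ≥ 1.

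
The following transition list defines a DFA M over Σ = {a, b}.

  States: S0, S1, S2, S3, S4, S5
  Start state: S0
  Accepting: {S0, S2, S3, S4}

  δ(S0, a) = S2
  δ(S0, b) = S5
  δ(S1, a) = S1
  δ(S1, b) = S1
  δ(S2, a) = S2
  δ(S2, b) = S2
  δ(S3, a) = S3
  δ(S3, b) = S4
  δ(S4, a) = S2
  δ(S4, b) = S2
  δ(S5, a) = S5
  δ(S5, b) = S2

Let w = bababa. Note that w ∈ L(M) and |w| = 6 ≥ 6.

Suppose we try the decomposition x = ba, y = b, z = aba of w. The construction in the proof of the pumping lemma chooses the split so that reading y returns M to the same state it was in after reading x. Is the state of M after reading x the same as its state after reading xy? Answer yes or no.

Run of M on the first 3 characters of w = b a b:
  step 0: S0  (start)
  step 1: S5  (read b: S0→S5)
  step 2: S5  (read a: S5→S5)
  step 3: S2  (read b: S5→S2)

After x (step 2): S5. After xy (step 3): S2.
They differ (S5 ≠ S2), so y is not a cycle from the state after x; this split is not the one the pumping-lemma construction produces, and pumping y need not keep the string in L(M).

no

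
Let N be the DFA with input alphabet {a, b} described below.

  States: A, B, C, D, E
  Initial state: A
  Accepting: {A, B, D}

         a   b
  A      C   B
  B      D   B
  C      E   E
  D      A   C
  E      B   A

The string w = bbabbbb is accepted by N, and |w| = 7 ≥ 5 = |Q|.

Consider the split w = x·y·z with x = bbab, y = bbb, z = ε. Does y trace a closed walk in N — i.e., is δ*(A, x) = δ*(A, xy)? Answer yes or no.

no

State sequence: A -b-> B -b-> B -a-> D -b-> C -b-> E -b-> A -b-> B

After x (step 4): C. After xy (step 7): B.
They differ (C ≠ B), so y is not a cycle from the state after x; this split is not the one the pumping-lemma construction produces, and pumping y need not keep the string in L(N).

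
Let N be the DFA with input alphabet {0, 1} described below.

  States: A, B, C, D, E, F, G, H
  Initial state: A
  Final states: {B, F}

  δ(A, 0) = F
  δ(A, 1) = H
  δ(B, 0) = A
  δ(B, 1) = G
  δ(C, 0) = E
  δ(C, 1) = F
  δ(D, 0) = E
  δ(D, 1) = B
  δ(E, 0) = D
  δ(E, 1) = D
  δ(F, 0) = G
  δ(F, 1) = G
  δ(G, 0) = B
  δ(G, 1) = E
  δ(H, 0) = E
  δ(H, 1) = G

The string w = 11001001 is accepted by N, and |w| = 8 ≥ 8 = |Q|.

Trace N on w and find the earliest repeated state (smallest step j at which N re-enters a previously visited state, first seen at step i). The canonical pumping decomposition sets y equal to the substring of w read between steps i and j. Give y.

Run of N on w = 1 1 0 0 1 0 0 1:
  step 0: A  (start)
  step 1: H  (read 1: A→H)
  step 2: G  (read 1: H→G)
  step 3: B  (read 0: G→B)
  step 4: A  (read 0: B→A)   ← first repeat (A seen earlier)
  step 5: H  (read 1: A→H)
  step 6: E  (read 0: H→E)
  step 7: D  (read 0: E→D)
  step 8: B  (read 1: D→B)

So i = 0, j = 4, giving x = w[0:0] = ε, y = w[0:4] = 1100, z = w[4:8] = 1001.
Check: |xy| = 4 ≤ 8 and |y| = 4 ≥ 1. Reading y takes N from A back to A, so every xyⁱz is accepted.

1100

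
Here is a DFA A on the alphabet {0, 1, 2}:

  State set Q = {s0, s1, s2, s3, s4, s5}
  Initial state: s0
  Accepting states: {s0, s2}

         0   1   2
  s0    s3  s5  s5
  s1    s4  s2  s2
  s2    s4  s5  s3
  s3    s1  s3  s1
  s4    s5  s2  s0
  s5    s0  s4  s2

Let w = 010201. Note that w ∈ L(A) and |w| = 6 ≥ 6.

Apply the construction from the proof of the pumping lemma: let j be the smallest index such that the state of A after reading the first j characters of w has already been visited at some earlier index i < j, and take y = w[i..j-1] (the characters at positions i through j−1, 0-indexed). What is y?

State sequence: s0 -0-> s3 -1-> s3 -0-> s1 -2-> s2 -0-> s4 -1-> s2
First repeat at step 2: s3 was already visited.

So i = 1, j = 2, giving x = w[0:1] = 0, y = w[1:2] = 1, z = w[2:6] = 0201.
Check: |xy| = 2 ≤ 6 and |y| = 1 ≥ 1. Reading y takes A from s3 back to s3, so every xyⁱz is accepted.
Pumping length from the standard proof: p = 6 (the number of states). The repeated state found above gives |xy| = j ≤ 6 and |y| = j − i ≥ 1.

1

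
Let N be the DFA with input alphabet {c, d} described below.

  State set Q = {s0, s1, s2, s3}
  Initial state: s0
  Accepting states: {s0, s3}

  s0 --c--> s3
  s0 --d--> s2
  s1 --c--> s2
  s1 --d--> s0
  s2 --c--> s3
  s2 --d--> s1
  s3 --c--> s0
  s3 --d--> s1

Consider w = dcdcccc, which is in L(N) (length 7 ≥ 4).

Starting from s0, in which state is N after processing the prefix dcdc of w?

s2

Run of N on the first 4 characters of w = d c d c:
  step 0: s0  (start)
  step 1: s2  (read d: s0→s2)
  step 2: s3  (read c: s2→s3)
  step 3: s1  (read d: s3→s1)
  step 4: s2  (read c: s1→s2)

After reading 4 characters, N is in state s2.
(This kind of state-tracing is the core of the pumping-lemma construction: with 4 states, pigeonhole forces a repeat within the first 4 steps.)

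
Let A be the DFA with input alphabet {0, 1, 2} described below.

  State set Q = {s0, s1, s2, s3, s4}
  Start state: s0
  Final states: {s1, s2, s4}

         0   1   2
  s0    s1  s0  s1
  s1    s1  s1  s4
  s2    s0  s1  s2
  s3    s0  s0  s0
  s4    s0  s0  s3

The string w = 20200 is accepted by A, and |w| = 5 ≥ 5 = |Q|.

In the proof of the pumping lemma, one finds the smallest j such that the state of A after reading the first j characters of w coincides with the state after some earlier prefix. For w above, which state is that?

State sequence: s0 -2-> s1 -0-> s1 -2-> s4 -0-> s0 -0-> s1
First repeat at step 2: s1 was already visited.

The earliest repeat is at step j = 2: A is in s1, which it already visited at step i = 1.
Pumping length from the standard proof: p = 5 (the number of states). The repeated state found above gives |xy| = j ≤ 5 and |y| = j − i ≥ 1.

s1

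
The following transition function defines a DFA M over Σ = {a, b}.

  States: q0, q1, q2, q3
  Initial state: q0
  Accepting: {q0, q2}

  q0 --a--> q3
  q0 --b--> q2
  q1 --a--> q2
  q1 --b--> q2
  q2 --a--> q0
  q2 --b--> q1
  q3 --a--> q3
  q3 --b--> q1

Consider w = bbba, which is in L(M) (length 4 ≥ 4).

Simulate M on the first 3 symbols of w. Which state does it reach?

State sequence: q0 -b-> q2 -b-> q1 -b-> q2

After reading 3 characters, M is in state q2.
(This kind of state-tracing is the core of the pumping-lemma construction: with 4 states, pigeonhole forces a repeat within the first 4 steps.)

q2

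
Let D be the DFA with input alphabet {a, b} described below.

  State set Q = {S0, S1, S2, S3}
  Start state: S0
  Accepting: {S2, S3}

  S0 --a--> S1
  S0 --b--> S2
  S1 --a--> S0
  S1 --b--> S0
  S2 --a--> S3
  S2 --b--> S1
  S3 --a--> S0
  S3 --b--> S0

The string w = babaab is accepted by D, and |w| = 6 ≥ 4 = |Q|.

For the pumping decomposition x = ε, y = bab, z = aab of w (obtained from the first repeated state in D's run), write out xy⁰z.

xy⁰z = xz = ε·aab = aab.
Reading y = bab takes D from S0 back to S0, so after x the machine is still in S0, and z then leads to the accepting state S2. Hence aab ∈ L(D).

aab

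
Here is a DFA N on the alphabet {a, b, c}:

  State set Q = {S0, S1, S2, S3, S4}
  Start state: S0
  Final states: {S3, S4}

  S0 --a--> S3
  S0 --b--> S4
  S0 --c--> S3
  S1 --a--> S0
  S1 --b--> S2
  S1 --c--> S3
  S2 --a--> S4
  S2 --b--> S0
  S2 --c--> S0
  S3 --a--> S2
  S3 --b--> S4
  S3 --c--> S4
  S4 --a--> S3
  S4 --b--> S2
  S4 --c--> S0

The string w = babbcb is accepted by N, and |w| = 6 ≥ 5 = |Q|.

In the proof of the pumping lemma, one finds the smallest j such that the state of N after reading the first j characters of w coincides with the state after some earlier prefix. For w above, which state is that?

State sequence: S0 -b-> S4 -a-> S3 -b-> S4 -b-> S2 -c-> S0 -b-> S4
First repeat at step 3: S4 was already visited.

The earliest repeat is at step j = 3: N is in S4, which it already visited at step i = 1.

S4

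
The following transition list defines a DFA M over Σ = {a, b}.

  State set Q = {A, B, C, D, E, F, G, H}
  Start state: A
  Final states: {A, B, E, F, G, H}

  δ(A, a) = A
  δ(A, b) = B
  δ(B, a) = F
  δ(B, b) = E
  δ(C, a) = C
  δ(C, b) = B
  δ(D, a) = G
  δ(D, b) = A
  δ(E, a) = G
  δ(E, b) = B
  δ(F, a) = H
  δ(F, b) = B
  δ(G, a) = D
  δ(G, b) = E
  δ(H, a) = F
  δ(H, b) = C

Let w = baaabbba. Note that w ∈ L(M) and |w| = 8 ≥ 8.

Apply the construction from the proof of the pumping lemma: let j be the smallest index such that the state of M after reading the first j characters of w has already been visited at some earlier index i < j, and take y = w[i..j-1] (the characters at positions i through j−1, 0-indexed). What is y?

State sequence: A -b-> B -a-> F -a-> H -a-> F -b-> B -b-> E -b-> B -a-> F
First repeat at step 4: F was already visited.

So i = 2, j = 4, giving x = w[0:2] = ba, y = w[2:4] = aa, z = w[4:8] = bbba.
Check: |xy| = 4 ≤ 8 and |y| = 2 ≥ 1. Reading y takes M from F back to F, so every xyⁱz is accepted.

aa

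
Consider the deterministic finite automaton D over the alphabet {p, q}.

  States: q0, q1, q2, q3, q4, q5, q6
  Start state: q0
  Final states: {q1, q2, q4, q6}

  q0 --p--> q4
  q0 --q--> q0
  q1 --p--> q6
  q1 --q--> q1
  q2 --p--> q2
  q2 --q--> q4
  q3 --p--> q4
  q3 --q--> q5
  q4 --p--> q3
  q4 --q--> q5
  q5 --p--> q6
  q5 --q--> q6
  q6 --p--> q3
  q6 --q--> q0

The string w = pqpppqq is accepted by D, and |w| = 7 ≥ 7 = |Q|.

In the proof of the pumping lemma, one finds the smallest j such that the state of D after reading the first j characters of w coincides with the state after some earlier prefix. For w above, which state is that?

Run of D on w = p q p p p q q:
  step 0: q0  (start)
  step 1: q4  (read p: q0→q4)
  step 2: q5  (read q: q4→q5)
  step 3: q6  (read p: q5→q6)
  step 4: q3  (read p: q6→q3)
  step 5: q4  (read p: q3→q4)   ← first repeat (q4 seen earlier)
  step 6: q5  (read q: q4→q5)
  step 7: q6  (read q: q5→q6)

The earliest repeat is at step j = 5: D is in q4, which it already visited at step i = 1.
The DFA has 7 states, so the proof of the pumping lemma guarantees a repeated state among the first 7+1 visited; the segment between the two visits is the pumpable y.

q4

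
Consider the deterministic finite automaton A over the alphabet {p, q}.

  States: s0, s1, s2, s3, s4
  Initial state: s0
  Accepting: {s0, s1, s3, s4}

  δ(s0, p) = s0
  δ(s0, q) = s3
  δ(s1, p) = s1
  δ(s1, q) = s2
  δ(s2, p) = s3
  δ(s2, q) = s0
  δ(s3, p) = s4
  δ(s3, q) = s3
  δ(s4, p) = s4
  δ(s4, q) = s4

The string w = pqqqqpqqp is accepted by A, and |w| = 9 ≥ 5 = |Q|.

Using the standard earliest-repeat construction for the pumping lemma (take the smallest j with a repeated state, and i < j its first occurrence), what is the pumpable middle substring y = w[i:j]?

p

State sequence: s0 -p-> s0 -q-> s3 -q-> s3 -q-> s3 -q-> s3 -p-> s4 -q-> s4 -q-> s4 -p-> s4
First repeat at step 1: s0 was already visited.

So i = 0, j = 1, giving x = w[0:0] = ε, y = w[0:1] = p, z = w[1:9] = qqqqpqqp.
Check: |xy| = 1 ≤ 5 and |y| = 1 ≥ 1. Reading y takes A from s0 back to s0, so every xyⁱz is accepted.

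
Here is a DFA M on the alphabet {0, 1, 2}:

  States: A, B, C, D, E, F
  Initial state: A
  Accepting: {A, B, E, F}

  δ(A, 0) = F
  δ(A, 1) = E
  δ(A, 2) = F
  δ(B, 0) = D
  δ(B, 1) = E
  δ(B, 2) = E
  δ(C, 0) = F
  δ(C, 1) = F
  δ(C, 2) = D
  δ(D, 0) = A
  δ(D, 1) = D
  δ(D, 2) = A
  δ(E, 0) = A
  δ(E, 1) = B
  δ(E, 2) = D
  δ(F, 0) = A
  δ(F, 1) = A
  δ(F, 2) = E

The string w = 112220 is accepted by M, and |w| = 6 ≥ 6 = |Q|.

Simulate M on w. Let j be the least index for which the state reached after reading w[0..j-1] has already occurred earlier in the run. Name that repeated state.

E

State sequence: A -1-> E -1-> B -2-> E -2-> D -2-> A -0-> F
First repeat at step 3: E was already visited.

The earliest repeat is at step j = 3: M is in E, which it already visited at step i = 1.
The DFA has 6 states, so the proof of the pumping lemma guarantees a repeated state among the first 6+1 visited; the segment between the two visits is the pumpable y.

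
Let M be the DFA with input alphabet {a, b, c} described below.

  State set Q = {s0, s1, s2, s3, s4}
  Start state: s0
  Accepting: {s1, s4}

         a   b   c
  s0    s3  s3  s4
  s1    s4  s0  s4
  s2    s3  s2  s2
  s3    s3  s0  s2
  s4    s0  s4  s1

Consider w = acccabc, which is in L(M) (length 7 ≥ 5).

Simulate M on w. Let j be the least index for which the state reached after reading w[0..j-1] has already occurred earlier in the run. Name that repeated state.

Run of M on w = a c c c a b c:
  step 0: s0  (start)
  step 1: s3  (read a: s0→s3)
  step 2: s2  (read c: s3→s2)
  step 3: s2  (read c: s2→s2)   ← first repeat (s2 seen earlier)
  step 4: s2  (read c: s2→s2)
  step 5: s3  (read a: s2→s3)
  step 6: s0  (read b: s3→s0)
  step 7: s4  (read c: s0→s4)

The earliest repeat is at step j = 3: M is in s2, which it already visited at step i = 2.

s2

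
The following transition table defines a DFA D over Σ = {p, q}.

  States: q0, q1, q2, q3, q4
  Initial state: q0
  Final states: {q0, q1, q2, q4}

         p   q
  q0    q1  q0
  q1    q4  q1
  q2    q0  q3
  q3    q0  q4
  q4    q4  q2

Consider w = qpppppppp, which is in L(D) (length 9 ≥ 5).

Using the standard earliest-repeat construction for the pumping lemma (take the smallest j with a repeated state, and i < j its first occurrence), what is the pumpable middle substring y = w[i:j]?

State sequence: q0 -q-> q0 -p-> q1 -p-> q4 -p-> q4 -p-> q4 -p-> q4 -p-> q4 -p-> q4 -p-> q4
First repeat at step 1: q0 was already visited.

So i = 0, j = 1, giving x = w[0:0] = ε, y = w[0:1] = q, z = w[1:9] = pppppppp.
Check: |xy| = 1 ≤ 5 and |y| = 1 ≥ 1. Reading y takes D from q0 back to q0, so every xyⁱz is accepted.

q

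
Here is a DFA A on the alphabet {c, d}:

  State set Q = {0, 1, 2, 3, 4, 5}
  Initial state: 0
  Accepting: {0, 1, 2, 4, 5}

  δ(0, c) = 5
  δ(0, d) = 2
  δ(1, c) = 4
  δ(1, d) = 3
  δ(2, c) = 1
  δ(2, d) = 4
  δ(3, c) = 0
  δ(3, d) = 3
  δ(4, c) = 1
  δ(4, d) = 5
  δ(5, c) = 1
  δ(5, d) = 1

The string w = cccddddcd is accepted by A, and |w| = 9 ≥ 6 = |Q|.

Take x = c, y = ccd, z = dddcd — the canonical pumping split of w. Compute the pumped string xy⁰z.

cdddcd

xy⁰z = xz = c·dddcd = cdddcd.
Reading y = ccd takes A from 5 back to 5, so after x the machine is still in 5, and z then leads to the accepting state 2. Hence cdddcd ∈ L(A).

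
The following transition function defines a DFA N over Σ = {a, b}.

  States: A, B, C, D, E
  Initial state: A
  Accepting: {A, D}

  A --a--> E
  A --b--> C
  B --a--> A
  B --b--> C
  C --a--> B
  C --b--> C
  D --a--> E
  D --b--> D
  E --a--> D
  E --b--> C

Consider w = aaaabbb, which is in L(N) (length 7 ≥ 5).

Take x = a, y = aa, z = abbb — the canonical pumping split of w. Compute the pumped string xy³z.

aaaaaaaabbb

xy^3z = a·aa·aa·aa·abbb = aaaaaaaabbb.
Reading y = aa takes N from E back to E, so after x·y·y·y the machine is still in E, and z then leads to the accepting state D. Hence aaaaaaaabbb ∈ L(N).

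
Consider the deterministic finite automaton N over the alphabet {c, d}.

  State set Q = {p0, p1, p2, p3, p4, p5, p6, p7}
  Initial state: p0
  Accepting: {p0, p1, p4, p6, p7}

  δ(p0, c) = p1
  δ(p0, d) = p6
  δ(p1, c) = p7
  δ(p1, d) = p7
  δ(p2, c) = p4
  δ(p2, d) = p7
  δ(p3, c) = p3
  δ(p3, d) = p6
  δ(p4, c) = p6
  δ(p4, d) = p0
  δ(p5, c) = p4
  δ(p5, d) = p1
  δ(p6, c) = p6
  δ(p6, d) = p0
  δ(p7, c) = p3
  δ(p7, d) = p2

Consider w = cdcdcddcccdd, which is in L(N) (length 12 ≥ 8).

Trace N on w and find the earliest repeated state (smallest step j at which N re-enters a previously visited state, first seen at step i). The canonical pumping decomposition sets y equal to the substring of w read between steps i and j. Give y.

Run of N on w = c d c d c d d c c c d d:
  step 0: p0  (start)
  step 1: p1  (read c: p0→p1)
  step 2: p7  (read d: p1→p7)
  step 3: p3  (read c: p7→p3)
  step 4: p6  (read d: p3→p6)
  step 5: p6  (read c: p6→p6)   ← first repeat (p6 seen earlier)
  step 6: p0  (read d: p6→p0)
  step 7: p6  (read d: p0→p6)
  step 8: p6  (read c: p6→p6)
  step 9: p6  (read c: p6→p6)
  step 10: p6  (read c: p6→p6)
  step 11: p0  (read d: p6→p0)
  step 12: p6  (read d: p0→p6)

So i = 4, j = 5, giving x = w[0:4] = cdcd, y = w[4:5] = c, z = w[5:12] = ddcccdd.
Check: |xy| = 5 ≤ 8 and |y| = 1 ≥ 1. Reading y takes N from p6 back to p6, so every xyⁱz is accepted.

c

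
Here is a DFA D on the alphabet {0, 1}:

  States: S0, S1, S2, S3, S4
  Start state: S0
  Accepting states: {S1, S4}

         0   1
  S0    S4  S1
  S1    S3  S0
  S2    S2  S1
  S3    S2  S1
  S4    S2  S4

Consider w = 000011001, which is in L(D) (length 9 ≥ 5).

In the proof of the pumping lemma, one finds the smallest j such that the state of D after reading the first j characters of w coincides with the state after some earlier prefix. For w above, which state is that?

State sequence: S0 -0-> S4 -0-> S2 -0-> S2 -0-> S2 -1-> S1 -1-> S0 -0-> S4 -0-> S2 -1-> S1
First repeat at step 3: S2 was already visited.

The earliest repeat is at step j = 3: D is in S2, which it already visited at step i = 2.
Since D has 5 states, any run of length ≥ 5 visits 5+1 states, so by pigeonhole some state repeats within the first 5 steps — that repeat gives the pumpable loop.

S2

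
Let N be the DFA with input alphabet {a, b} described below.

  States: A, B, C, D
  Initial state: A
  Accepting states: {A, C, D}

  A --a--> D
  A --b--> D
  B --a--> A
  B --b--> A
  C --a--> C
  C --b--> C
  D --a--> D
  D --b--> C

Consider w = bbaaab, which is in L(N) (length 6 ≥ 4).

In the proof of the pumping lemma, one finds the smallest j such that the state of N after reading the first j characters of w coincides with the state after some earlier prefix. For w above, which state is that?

C

State sequence: A -b-> D -b-> C -a-> C -a-> C -a-> C -b-> C
First repeat at step 3: C was already visited.

The earliest repeat is at step j = 3: N is in C, which it already visited at step i = 2.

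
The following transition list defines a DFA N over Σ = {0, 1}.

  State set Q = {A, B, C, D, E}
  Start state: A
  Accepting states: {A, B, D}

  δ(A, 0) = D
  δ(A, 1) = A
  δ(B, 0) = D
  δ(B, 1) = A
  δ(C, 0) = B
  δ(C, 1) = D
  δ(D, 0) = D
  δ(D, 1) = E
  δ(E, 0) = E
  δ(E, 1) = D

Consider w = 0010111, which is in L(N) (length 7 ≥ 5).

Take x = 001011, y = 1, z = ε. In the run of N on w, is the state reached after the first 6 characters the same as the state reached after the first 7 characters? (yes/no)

Run of N on the first 7 characters of w = 0 0 1 0 1 1 1:
  step 0: A  (start)
  step 1: D  (read 0: A→D)
  step 2: D  (read 0: D→D)
  step 3: E  (read 1: D→E)
  step 4: E  (read 0: E→E)
  step 5: D  (read 1: E→D)
  step 6: E  (read 1: D→E)
  step 7: D  (read 1: E→D)

After x (step 6): E. After xy (step 7): D.
They differ (E ≠ D), so y is not a cycle from the state after x; this split is not the one the pumping-lemma construction produces, and pumping y need not keep the string in L(N).

no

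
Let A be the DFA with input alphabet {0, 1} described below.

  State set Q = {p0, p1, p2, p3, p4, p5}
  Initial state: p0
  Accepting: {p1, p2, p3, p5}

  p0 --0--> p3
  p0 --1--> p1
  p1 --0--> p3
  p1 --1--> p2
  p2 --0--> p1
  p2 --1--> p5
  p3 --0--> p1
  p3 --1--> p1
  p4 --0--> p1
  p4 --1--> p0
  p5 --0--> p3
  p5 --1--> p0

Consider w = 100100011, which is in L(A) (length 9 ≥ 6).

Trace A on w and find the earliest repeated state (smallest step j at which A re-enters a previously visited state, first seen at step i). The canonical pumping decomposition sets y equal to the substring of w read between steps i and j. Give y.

00

Run of A on w = 1 0 0 1 0 0 0 1 1:
  step 0: p0  (start)
  step 1: p1  (read 1: p0→p1)
  step 2: p3  (read 0: p1→p3)
  step 3: p1  (read 0: p3→p1)   ← first repeat (p1 seen earlier)
  step 4: p2  (read 1: p1→p2)
  step 5: p1  (read 0: p2→p1)
  step 6: p3  (read 0: p1→p3)
  step 7: p1  (read 0: p3→p1)
  step 8: p2  (read 1: p1→p2)
  step 9: p5  (read 1: p2→p5)

So i = 1, j = 3, giving x = w[0:1] = 1, y = w[1:3] = 00, z = w[3:9] = 100011.
Check: |xy| = 3 ≤ 6 and |y| = 2 ≥ 1. Reading y takes A from p1 back to p1, so every xyⁱz is accepted.
The DFA has 6 states, so the proof of the pumping lemma guarantees a repeated state among the first 6+1 visited; the segment between the two visits is the pumpable y.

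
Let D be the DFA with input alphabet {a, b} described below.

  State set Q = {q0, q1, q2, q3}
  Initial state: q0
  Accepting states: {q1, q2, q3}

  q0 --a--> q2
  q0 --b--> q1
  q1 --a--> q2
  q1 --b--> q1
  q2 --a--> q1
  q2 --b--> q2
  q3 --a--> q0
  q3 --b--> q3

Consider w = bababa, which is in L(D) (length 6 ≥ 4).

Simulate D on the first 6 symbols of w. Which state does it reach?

Run of D on the first 6 characters of w = b a b a b a:
  step 0: q0  (start)
  step 1: q1  (read b: q0→q1)
  step 2: q2  (read a: q1→q2)
  step 3: q2  (read b: q2→q2)
  step 4: q1  (read a: q2→q1)
  step 5: q1  (read b: q1→q1)
  step 6: q2  (read a: q1→q2)

After reading 6 characters, D is in state q2.

q2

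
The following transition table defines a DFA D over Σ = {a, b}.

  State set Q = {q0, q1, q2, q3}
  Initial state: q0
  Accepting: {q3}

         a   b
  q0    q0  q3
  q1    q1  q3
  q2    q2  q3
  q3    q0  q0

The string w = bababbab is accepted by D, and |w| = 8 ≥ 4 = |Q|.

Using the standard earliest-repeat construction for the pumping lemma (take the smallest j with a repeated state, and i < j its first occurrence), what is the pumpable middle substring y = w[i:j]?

Run of D on w = b a b a b b a b:
  step 0: q0  (start)
  step 1: q3  (read b: q0→q3)
  step 2: q0  (read a: q3→q0)   ← first repeat (q0 seen earlier)
  step 3: q3  (read b: q0→q3)
  step 4: q0  (read a: q3→q0)
  step 5: q3  (read b: q0→q3)
  step 6: q0  (read b: q3→q0)
  step 7: q0  (read a: q0→q0)
  step 8: q3  (read b: q0→q3)

So i = 0, j = 2, giving x = w[0:0] = ε, y = w[0:2] = ba, z = w[2:8] = babbab.
Check: |xy| = 2 ≤ 4 and |y| = 2 ≥ 1. Reading y takes D from q0 back to q0, so every xyⁱz is accepted.
With |Q| = 4, pigeonhole forces a state repeat no later than step 4; the substring read between the first and second visits to that state can be pumped.

ba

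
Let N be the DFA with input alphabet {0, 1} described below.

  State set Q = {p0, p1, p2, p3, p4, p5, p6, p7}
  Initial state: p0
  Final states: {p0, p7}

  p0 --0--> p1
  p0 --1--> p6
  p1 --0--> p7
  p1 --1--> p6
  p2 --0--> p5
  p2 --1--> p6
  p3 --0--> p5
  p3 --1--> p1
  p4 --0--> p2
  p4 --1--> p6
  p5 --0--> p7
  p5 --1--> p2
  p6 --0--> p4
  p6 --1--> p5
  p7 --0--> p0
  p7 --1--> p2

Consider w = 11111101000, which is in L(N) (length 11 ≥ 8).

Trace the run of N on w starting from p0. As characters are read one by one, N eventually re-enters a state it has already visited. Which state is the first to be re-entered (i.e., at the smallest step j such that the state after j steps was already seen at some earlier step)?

State sequence: p0 -1-> p6 -1-> p5 -1-> p2 -1-> p6 -1-> p5 -1-> p2 -0-> p5 -1-> p2 -0-> p5 -0-> p7 -0-> p0
First repeat at step 4: p6 was already visited.

The earliest repeat is at step j = 4: N is in p6, which it already visited at step i = 1.
With |Q| = 8, pigeonhole forces a state repeat no later than step 8; the substring read between the first and second visits to that state can be pumped.

p6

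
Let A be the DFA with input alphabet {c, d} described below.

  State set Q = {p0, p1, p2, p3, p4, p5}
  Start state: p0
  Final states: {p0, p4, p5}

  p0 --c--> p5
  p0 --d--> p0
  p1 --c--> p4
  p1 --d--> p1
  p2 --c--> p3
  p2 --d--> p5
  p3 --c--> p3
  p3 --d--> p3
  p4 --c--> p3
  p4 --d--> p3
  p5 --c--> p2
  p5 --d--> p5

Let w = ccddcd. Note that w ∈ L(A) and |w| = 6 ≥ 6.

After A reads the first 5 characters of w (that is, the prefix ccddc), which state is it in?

p2

State sequence: p0 -c-> p5 -c-> p2 -d-> p5 -d-> p5 -c-> p2

After reading 5 characters, A is in state p2.
(This kind of state-tracing is the core of the pumping-lemma construction: with 6 states, pigeonhole forces a repeat within the first 6 steps.)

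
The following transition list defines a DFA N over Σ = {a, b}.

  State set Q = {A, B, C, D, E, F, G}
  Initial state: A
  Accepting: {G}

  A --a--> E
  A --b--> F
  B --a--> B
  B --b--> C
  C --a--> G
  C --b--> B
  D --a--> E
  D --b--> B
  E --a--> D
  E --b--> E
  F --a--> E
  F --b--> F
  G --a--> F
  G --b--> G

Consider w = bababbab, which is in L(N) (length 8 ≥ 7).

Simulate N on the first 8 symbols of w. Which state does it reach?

Run of N on the first 8 characters of w = b a b a b b a b:
  step 0: A  (start)
  step 1: F  (read b: A→F)
  step 2: E  (read a: F→E)
  step 3: E  (read b: E→E)
  step 4: D  (read a: E→D)
  step 5: B  (read b: D→B)
  step 6: C  (read b: B→C)
  step 7: G  (read a: C→G)
  step 8: G  (read b: G→G)

After reading 8 characters, N is in state G.

G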